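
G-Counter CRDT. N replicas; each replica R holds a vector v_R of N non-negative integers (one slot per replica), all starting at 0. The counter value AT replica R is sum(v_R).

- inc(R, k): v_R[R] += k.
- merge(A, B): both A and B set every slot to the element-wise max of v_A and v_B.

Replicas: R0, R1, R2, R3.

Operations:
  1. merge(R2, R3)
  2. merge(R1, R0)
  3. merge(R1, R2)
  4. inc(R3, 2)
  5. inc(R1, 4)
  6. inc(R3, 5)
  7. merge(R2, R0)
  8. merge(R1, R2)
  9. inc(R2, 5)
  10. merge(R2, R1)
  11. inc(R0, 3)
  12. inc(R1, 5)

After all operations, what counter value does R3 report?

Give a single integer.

Answer: 7

Derivation:
Op 1: merge R2<->R3 -> R2=(0,0,0,0) R3=(0,0,0,0)
Op 2: merge R1<->R0 -> R1=(0,0,0,0) R0=(0,0,0,0)
Op 3: merge R1<->R2 -> R1=(0,0,0,0) R2=(0,0,0,0)
Op 4: inc R3 by 2 -> R3=(0,0,0,2) value=2
Op 5: inc R1 by 4 -> R1=(0,4,0,0) value=4
Op 6: inc R3 by 5 -> R3=(0,0,0,7) value=7
Op 7: merge R2<->R0 -> R2=(0,0,0,0) R0=(0,0,0,0)
Op 8: merge R1<->R2 -> R1=(0,4,0,0) R2=(0,4,0,0)
Op 9: inc R2 by 5 -> R2=(0,4,5,0) value=9
Op 10: merge R2<->R1 -> R2=(0,4,5,0) R1=(0,4,5,0)
Op 11: inc R0 by 3 -> R0=(3,0,0,0) value=3
Op 12: inc R1 by 5 -> R1=(0,9,5,0) value=14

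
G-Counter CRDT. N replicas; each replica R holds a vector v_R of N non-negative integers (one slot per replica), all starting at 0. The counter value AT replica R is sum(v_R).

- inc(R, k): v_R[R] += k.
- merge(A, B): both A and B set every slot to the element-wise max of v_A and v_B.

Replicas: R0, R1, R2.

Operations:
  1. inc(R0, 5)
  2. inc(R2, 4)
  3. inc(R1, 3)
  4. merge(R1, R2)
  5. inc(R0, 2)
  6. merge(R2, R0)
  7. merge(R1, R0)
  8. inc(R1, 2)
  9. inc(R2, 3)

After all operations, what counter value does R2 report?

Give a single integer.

Answer: 17

Derivation:
Op 1: inc R0 by 5 -> R0=(5,0,0) value=5
Op 2: inc R2 by 4 -> R2=(0,0,4) value=4
Op 3: inc R1 by 3 -> R1=(0,3,0) value=3
Op 4: merge R1<->R2 -> R1=(0,3,4) R2=(0,3,4)
Op 5: inc R0 by 2 -> R0=(7,0,0) value=7
Op 6: merge R2<->R0 -> R2=(7,3,4) R0=(7,3,4)
Op 7: merge R1<->R0 -> R1=(7,3,4) R0=(7,3,4)
Op 8: inc R1 by 2 -> R1=(7,5,4) value=16
Op 9: inc R2 by 3 -> R2=(7,3,7) value=17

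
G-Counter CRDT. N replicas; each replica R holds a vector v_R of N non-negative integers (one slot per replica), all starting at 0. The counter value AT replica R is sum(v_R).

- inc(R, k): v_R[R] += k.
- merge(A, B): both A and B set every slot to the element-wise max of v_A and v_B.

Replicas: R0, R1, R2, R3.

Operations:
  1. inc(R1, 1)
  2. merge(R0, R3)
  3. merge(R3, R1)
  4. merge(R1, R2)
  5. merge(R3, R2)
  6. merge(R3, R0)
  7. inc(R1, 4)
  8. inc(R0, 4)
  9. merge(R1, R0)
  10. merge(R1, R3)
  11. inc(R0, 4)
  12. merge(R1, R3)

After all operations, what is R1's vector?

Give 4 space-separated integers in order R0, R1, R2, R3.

Op 1: inc R1 by 1 -> R1=(0,1,0,0) value=1
Op 2: merge R0<->R3 -> R0=(0,0,0,0) R3=(0,0,0,0)
Op 3: merge R3<->R1 -> R3=(0,1,0,0) R1=(0,1,0,0)
Op 4: merge R1<->R2 -> R1=(0,1,0,0) R2=(0,1,0,0)
Op 5: merge R3<->R2 -> R3=(0,1,0,0) R2=(0,1,0,0)
Op 6: merge R3<->R0 -> R3=(0,1,0,0) R0=(0,1,0,0)
Op 7: inc R1 by 4 -> R1=(0,5,0,0) value=5
Op 8: inc R0 by 4 -> R0=(4,1,0,0) value=5
Op 9: merge R1<->R0 -> R1=(4,5,0,0) R0=(4,5,0,0)
Op 10: merge R1<->R3 -> R1=(4,5,0,0) R3=(4,5,0,0)
Op 11: inc R0 by 4 -> R0=(8,5,0,0) value=13
Op 12: merge R1<->R3 -> R1=(4,5,0,0) R3=(4,5,0,0)

Answer: 4 5 0 0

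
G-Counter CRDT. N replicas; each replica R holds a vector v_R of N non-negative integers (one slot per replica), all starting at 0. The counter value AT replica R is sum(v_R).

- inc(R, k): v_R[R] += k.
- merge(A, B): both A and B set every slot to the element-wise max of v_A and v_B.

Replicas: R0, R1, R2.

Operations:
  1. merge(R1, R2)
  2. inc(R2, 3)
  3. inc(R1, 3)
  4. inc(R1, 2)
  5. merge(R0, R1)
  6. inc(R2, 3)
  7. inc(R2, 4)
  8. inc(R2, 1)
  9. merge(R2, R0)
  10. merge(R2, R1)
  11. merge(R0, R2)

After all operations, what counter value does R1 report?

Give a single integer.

Op 1: merge R1<->R2 -> R1=(0,0,0) R2=(0,0,0)
Op 2: inc R2 by 3 -> R2=(0,0,3) value=3
Op 3: inc R1 by 3 -> R1=(0,3,0) value=3
Op 4: inc R1 by 2 -> R1=(0,5,0) value=5
Op 5: merge R0<->R1 -> R0=(0,5,0) R1=(0,5,0)
Op 6: inc R2 by 3 -> R2=(0,0,6) value=6
Op 7: inc R2 by 4 -> R2=(0,0,10) value=10
Op 8: inc R2 by 1 -> R2=(0,0,11) value=11
Op 9: merge R2<->R0 -> R2=(0,5,11) R0=(0,5,11)
Op 10: merge R2<->R1 -> R2=(0,5,11) R1=(0,5,11)
Op 11: merge R0<->R2 -> R0=(0,5,11) R2=(0,5,11)

Answer: 16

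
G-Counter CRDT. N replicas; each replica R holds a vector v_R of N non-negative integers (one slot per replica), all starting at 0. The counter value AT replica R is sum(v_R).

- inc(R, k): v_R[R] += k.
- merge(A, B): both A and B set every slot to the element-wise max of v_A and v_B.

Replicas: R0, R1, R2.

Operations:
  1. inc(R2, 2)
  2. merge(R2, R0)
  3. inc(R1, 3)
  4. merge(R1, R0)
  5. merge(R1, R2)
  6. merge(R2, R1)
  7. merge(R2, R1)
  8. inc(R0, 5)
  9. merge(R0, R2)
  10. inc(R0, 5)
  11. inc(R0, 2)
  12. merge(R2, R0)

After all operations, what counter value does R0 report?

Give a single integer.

Answer: 17

Derivation:
Op 1: inc R2 by 2 -> R2=(0,0,2) value=2
Op 2: merge R2<->R0 -> R2=(0,0,2) R0=(0,0,2)
Op 3: inc R1 by 3 -> R1=(0,3,0) value=3
Op 4: merge R1<->R0 -> R1=(0,3,2) R0=(0,3,2)
Op 5: merge R1<->R2 -> R1=(0,3,2) R2=(0,3,2)
Op 6: merge R2<->R1 -> R2=(0,3,2) R1=(0,3,2)
Op 7: merge R2<->R1 -> R2=(0,3,2) R1=(0,3,2)
Op 8: inc R0 by 5 -> R0=(5,3,2) value=10
Op 9: merge R0<->R2 -> R0=(5,3,2) R2=(5,3,2)
Op 10: inc R0 by 5 -> R0=(10,3,2) value=15
Op 11: inc R0 by 2 -> R0=(12,3,2) value=17
Op 12: merge R2<->R0 -> R2=(12,3,2) R0=(12,3,2)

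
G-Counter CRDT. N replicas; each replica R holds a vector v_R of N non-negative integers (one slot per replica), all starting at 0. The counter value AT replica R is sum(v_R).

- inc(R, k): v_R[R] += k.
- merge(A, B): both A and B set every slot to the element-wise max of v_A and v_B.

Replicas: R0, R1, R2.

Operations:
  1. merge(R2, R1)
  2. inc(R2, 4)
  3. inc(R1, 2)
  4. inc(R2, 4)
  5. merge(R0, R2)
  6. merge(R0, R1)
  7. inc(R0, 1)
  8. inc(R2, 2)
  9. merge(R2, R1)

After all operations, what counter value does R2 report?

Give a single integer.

Answer: 12

Derivation:
Op 1: merge R2<->R1 -> R2=(0,0,0) R1=(0,0,0)
Op 2: inc R2 by 4 -> R2=(0,0,4) value=4
Op 3: inc R1 by 2 -> R1=(0,2,0) value=2
Op 4: inc R2 by 4 -> R2=(0,0,8) value=8
Op 5: merge R0<->R2 -> R0=(0,0,8) R2=(0,0,8)
Op 6: merge R0<->R1 -> R0=(0,2,8) R1=(0,2,8)
Op 7: inc R0 by 1 -> R0=(1,2,8) value=11
Op 8: inc R2 by 2 -> R2=(0,0,10) value=10
Op 9: merge R2<->R1 -> R2=(0,2,10) R1=(0,2,10)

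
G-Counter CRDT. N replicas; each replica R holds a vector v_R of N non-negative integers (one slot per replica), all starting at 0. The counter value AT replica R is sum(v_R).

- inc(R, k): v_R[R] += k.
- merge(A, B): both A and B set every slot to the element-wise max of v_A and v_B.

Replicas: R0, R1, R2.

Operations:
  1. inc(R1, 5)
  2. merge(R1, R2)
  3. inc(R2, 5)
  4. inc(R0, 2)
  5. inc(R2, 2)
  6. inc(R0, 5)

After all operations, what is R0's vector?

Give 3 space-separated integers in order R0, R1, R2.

Op 1: inc R1 by 5 -> R1=(0,5,0) value=5
Op 2: merge R1<->R2 -> R1=(0,5,0) R2=(0,5,0)
Op 3: inc R2 by 5 -> R2=(0,5,5) value=10
Op 4: inc R0 by 2 -> R0=(2,0,0) value=2
Op 5: inc R2 by 2 -> R2=(0,5,7) value=12
Op 6: inc R0 by 5 -> R0=(7,0,0) value=7

Answer: 7 0 0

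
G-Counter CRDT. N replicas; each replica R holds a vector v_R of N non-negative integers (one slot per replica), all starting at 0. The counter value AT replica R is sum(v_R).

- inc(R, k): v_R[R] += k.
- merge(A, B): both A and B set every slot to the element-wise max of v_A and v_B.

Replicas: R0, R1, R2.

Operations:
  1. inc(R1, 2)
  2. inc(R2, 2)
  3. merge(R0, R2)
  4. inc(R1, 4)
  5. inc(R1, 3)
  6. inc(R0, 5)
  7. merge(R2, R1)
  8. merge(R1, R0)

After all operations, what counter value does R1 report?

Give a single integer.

Op 1: inc R1 by 2 -> R1=(0,2,0) value=2
Op 2: inc R2 by 2 -> R2=(0,0,2) value=2
Op 3: merge R0<->R2 -> R0=(0,0,2) R2=(0,0,2)
Op 4: inc R1 by 4 -> R1=(0,6,0) value=6
Op 5: inc R1 by 3 -> R1=(0,9,0) value=9
Op 6: inc R0 by 5 -> R0=(5,0,2) value=7
Op 7: merge R2<->R1 -> R2=(0,9,2) R1=(0,9,2)
Op 8: merge R1<->R0 -> R1=(5,9,2) R0=(5,9,2)

Answer: 16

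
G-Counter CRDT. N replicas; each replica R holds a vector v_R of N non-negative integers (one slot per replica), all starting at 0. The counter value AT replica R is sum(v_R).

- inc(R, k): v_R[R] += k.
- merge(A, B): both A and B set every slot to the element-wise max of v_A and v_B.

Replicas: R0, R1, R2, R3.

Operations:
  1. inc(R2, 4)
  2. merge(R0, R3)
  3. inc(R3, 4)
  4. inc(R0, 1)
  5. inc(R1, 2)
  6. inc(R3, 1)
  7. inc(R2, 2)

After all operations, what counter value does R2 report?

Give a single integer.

Answer: 6

Derivation:
Op 1: inc R2 by 4 -> R2=(0,0,4,0) value=4
Op 2: merge R0<->R3 -> R0=(0,0,0,0) R3=(0,0,0,0)
Op 3: inc R3 by 4 -> R3=(0,0,0,4) value=4
Op 4: inc R0 by 1 -> R0=(1,0,0,0) value=1
Op 5: inc R1 by 2 -> R1=(0,2,0,0) value=2
Op 6: inc R3 by 1 -> R3=(0,0,0,5) value=5
Op 7: inc R2 by 2 -> R2=(0,0,6,0) value=6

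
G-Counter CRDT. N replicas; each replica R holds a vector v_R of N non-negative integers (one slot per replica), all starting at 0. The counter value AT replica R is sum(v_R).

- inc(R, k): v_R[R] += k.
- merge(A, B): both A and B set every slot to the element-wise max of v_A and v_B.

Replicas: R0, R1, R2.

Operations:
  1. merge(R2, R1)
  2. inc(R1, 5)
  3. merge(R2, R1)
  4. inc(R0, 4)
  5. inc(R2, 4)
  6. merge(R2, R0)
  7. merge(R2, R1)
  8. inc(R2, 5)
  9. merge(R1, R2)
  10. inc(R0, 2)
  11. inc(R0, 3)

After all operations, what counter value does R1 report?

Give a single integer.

Answer: 18

Derivation:
Op 1: merge R2<->R1 -> R2=(0,0,0) R1=(0,0,0)
Op 2: inc R1 by 5 -> R1=(0,5,0) value=5
Op 3: merge R2<->R1 -> R2=(0,5,0) R1=(0,5,0)
Op 4: inc R0 by 4 -> R0=(4,0,0) value=4
Op 5: inc R2 by 4 -> R2=(0,5,4) value=9
Op 6: merge R2<->R0 -> R2=(4,5,4) R0=(4,5,4)
Op 7: merge R2<->R1 -> R2=(4,5,4) R1=(4,5,4)
Op 8: inc R2 by 5 -> R2=(4,5,9) value=18
Op 9: merge R1<->R2 -> R1=(4,5,9) R2=(4,5,9)
Op 10: inc R0 by 2 -> R0=(6,5,4) value=15
Op 11: inc R0 by 3 -> R0=(9,5,4) value=18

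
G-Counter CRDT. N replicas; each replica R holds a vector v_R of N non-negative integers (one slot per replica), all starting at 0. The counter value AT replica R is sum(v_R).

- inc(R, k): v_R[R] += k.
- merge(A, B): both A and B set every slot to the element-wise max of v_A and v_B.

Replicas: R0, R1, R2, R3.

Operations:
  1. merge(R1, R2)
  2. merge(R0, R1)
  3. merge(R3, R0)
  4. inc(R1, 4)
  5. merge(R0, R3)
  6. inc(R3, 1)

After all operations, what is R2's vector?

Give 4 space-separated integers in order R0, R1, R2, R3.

Op 1: merge R1<->R2 -> R1=(0,0,0,0) R2=(0,0,0,0)
Op 2: merge R0<->R1 -> R0=(0,0,0,0) R1=(0,0,0,0)
Op 3: merge R3<->R0 -> R3=(0,0,0,0) R0=(0,0,0,0)
Op 4: inc R1 by 4 -> R1=(0,4,0,0) value=4
Op 5: merge R0<->R3 -> R0=(0,0,0,0) R3=(0,0,0,0)
Op 6: inc R3 by 1 -> R3=(0,0,0,1) value=1

Answer: 0 0 0 0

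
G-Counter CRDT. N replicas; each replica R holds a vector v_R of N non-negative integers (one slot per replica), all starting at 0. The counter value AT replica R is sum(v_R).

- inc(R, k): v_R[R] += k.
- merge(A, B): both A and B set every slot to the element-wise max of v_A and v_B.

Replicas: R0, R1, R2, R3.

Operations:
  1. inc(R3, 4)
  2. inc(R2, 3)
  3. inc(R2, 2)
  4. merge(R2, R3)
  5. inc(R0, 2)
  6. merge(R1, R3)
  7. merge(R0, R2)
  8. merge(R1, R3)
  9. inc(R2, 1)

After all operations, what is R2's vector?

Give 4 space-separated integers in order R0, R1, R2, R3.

Op 1: inc R3 by 4 -> R3=(0,0,0,4) value=4
Op 2: inc R2 by 3 -> R2=(0,0,3,0) value=3
Op 3: inc R2 by 2 -> R2=(0,0,5,0) value=5
Op 4: merge R2<->R3 -> R2=(0,0,5,4) R3=(0,0,5,4)
Op 5: inc R0 by 2 -> R0=(2,0,0,0) value=2
Op 6: merge R1<->R3 -> R1=(0,0,5,4) R3=(0,0,5,4)
Op 7: merge R0<->R2 -> R0=(2,0,5,4) R2=(2,0,5,4)
Op 8: merge R1<->R3 -> R1=(0,0,5,4) R3=(0,0,5,4)
Op 9: inc R2 by 1 -> R2=(2,0,6,4) value=12

Answer: 2 0 6 4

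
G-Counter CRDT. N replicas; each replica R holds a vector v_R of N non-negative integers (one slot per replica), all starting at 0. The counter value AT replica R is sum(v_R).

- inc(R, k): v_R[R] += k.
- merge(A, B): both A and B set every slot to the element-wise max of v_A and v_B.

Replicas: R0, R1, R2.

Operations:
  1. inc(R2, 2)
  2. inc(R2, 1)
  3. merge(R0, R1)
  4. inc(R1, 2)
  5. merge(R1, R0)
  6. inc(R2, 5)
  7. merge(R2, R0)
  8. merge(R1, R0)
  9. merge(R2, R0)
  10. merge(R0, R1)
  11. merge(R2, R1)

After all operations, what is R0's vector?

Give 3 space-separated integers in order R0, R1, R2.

Op 1: inc R2 by 2 -> R2=(0,0,2) value=2
Op 2: inc R2 by 1 -> R2=(0,0,3) value=3
Op 3: merge R0<->R1 -> R0=(0,0,0) R1=(0,0,0)
Op 4: inc R1 by 2 -> R1=(0,2,0) value=2
Op 5: merge R1<->R0 -> R1=(0,2,0) R0=(0,2,0)
Op 6: inc R2 by 5 -> R2=(0,0,8) value=8
Op 7: merge R2<->R0 -> R2=(0,2,8) R0=(0,2,8)
Op 8: merge R1<->R0 -> R1=(0,2,8) R0=(0,2,8)
Op 9: merge R2<->R0 -> R2=(0,2,8) R0=(0,2,8)
Op 10: merge R0<->R1 -> R0=(0,2,8) R1=(0,2,8)
Op 11: merge R2<->R1 -> R2=(0,2,8) R1=(0,2,8)

Answer: 0 2 8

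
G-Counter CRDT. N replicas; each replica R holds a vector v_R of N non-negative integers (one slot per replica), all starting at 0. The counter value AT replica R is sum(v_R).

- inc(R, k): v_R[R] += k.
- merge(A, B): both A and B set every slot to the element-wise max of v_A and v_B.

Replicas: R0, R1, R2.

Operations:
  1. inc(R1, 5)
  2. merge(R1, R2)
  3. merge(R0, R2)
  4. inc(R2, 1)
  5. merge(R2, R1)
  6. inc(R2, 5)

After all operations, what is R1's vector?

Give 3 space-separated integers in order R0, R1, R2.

Answer: 0 5 1

Derivation:
Op 1: inc R1 by 5 -> R1=(0,5,0) value=5
Op 2: merge R1<->R2 -> R1=(0,5,0) R2=(0,5,0)
Op 3: merge R0<->R2 -> R0=(0,5,0) R2=(0,5,0)
Op 4: inc R2 by 1 -> R2=(0,5,1) value=6
Op 5: merge R2<->R1 -> R2=(0,5,1) R1=(0,5,1)
Op 6: inc R2 by 5 -> R2=(0,5,6) value=11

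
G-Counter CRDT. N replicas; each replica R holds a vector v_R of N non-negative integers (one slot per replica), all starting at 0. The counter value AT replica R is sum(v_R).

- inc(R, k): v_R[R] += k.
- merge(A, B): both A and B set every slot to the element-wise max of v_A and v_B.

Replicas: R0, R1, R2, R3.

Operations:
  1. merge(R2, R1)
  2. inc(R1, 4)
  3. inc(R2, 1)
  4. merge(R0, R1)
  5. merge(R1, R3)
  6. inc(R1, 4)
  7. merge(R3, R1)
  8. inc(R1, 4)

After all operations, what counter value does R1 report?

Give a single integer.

Answer: 12

Derivation:
Op 1: merge R2<->R1 -> R2=(0,0,0,0) R1=(0,0,0,0)
Op 2: inc R1 by 4 -> R1=(0,4,0,0) value=4
Op 3: inc R2 by 1 -> R2=(0,0,1,0) value=1
Op 4: merge R0<->R1 -> R0=(0,4,0,0) R1=(0,4,0,0)
Op 5: merge R1<->R3 -> R1=(0,4,0,0) R3=(0,4,0,0)
Op 6: inc R1 by 4 -> R1=(0,8,0,0) value=8
Op 7: merge R3<->R1 -> R3=(0,8,0,0) R1=(0,8,0,0)
Op 8: inc R1 by 4 -> R1=(0,12,0,0) value=12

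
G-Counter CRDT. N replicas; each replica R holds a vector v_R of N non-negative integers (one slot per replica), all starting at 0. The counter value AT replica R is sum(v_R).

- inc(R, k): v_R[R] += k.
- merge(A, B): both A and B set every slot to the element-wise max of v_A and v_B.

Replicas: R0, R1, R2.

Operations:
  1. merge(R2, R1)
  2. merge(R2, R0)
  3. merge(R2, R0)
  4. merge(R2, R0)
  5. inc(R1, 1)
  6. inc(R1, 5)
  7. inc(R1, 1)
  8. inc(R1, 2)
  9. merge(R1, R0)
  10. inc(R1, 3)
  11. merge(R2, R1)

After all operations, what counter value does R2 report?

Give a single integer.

Op 1: merge R2<->R1 -> R2=(0,0,0) R1=(0,0,0)
Op 2: merge R2<->R0 -> R2=(0,0,0) R0=(0,0,0)
Op 3: merge R2<->R0 -> R2=(0,0,0) R0=(0,0,0)
Op 4: merge R2<->R0 -> R2=(0,0,0) R0=(0,0,0)
Op 5: inc R1 by 1 -> R1=(0,1,0) value=1
Op 6: inc R1 by 5 -> R1=(0,6,0) value=6
Op 7: inc R1 by 1 -> R1=(0,7,0) value=7
Op 8: inc R1 by 2 -> R1=(0,9,0) value=9
Op 9: merge R1<->R0 -> R1=(0,9,0) R0=(0,9,0)
Op 10: inc R1 by 3 -> R1=(0,12,0) value=12
Op 11: merge R2<->R1 -> R2=(0,12,0) R1=(0,12,0)

Answer: 12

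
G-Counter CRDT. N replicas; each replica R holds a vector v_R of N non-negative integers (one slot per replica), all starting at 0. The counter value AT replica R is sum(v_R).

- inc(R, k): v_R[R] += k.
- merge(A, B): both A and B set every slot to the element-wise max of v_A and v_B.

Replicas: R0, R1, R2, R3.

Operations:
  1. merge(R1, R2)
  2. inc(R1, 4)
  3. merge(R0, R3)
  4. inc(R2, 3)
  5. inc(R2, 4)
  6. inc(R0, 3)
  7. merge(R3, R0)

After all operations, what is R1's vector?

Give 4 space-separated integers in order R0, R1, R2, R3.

Op 1: merge R1<->R2 -> R1=(0,0,0,0) R2=(0,0,0,0)
Op 2: inc R1 by 4 -> R1=(0,4,0,0) value=4
Op 3: merge R0<->R3 -> R0=(0,0,0,0) R3=(0,0,0,0)
Op 4: inc R2 by 3 -> R2=(0,0,3,0) value=3
Op 5: inc R2 by 4 -> R2=(0,0,7,0) value=7
Op 6: inc R0 by 3 -> R0=(3,0,0,0) value=3
Op 7: merge R3<->R0 -> R3=(3,0,0,0) R0=(3,0,0,0)

Answer: 0 4 0 0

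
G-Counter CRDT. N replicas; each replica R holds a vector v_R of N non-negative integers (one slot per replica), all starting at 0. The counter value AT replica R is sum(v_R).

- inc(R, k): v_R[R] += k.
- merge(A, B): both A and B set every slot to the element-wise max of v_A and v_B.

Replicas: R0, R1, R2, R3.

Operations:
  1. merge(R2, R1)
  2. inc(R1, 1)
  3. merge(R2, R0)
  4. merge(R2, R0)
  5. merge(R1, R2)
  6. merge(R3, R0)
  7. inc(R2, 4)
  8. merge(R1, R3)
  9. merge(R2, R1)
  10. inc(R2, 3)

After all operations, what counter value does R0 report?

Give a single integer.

Op 1: merge R2<->R1 -> R2=(0,0,0,0) R1=(0,0,0,0)
Op 2: inc R1 by 1 -> R1=(0,1,0,0) value=1
Op 3: merge R2<->R0 -> R2=(0,0,0,0) R0=(0,0,0,0)
Op 4: merge R2<->R0 -> R2=(0,0,0,0) R0=(0,0,0,0)
Op 5: merge R1<->R2 -> R1=(0,1,0,0) R2=(0,1,0,0)
Op 6: merge R3<->R0 -> R3=(0,0,0,0) R0=(0,0,0,0)
Op 7: inc R2 by 4 -> R2=(0,1,4,0) value=5
Op 8: merge R1<->R3 -> R1=(0,1,0,0) R3=(0,1,0,0)
Op 9: merge R2<->R1 -> R2=(0,1,4,0) R1=(0,1,4,0)
Op 10: inc R2 by 3 -> R2=(0,1,7,0) value=8

Answer: 0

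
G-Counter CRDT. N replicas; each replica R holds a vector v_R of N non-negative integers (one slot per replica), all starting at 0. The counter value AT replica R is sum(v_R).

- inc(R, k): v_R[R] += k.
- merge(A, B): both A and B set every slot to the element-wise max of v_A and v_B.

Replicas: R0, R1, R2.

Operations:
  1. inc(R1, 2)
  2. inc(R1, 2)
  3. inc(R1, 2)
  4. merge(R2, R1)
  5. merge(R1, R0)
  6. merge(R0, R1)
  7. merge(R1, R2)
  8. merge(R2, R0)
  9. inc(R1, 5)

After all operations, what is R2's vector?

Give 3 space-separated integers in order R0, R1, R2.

Op 1: inc R1 by 2 -> R1=(0,2,0) value=2
Op 2: inc R1 by 2 -> R1=(0,4,0) value=4
Op 3: inc R1 by 2 -> R1=(0,6,0) value=6
Op 4: merge R2<->R1 -> R2=(0,6,0) R1=(0,6,0)
Op 5: merge R1<->R0 -> R1=(0,6,0) R0=(0,6,0)
Op 6: merge R0<->R1 -> R0=(0,6,0) R1=(0,6,0)
Op 7: merge R1<->R2 -> R1=(0,6,0) R2=(0,6,0)
Op 8: merge R2<->R0 -> R2=(0,6,0) R0=(0,6,0)
Op 9: inc R1 by 5 -> R1=(0,11,0) value=11

Answer: 0 6 0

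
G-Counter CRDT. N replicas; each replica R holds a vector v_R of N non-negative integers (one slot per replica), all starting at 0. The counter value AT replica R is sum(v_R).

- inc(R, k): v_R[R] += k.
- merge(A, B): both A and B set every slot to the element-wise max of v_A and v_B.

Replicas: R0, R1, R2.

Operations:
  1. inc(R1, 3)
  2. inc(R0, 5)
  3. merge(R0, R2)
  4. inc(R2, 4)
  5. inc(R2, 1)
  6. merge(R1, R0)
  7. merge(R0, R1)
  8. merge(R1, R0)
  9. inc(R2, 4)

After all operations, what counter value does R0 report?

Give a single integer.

Answer: 8

Derivation:
Op 1: inc R1 by 3 -> R1=(0,3,0) value=3
Op 2: inc R0 by 5 -> R0=(5,0,0) value=5
Op 3: merge R0<->R2 -> R0=(5,0,0) R2=(5,0,0)
Op 4: inc R2 by 4 -> R2=(5,0,4) value=9
Op 5: inc R2 by 1 -> R2=(5,0,5) value=10
Op 6: merge R1<->R0 -> R1=(5,3,0) R0=(5,3,0)
Op 7: merge R0<->R1 -> R0=(5,3,0) R1=(5,3,0)
Op 8: merge R1<->R0 -> R1=(5,3,0) R0=(5,3,0)
Op 9: inc R2 by 4 -> R2=(5,0,9) value=14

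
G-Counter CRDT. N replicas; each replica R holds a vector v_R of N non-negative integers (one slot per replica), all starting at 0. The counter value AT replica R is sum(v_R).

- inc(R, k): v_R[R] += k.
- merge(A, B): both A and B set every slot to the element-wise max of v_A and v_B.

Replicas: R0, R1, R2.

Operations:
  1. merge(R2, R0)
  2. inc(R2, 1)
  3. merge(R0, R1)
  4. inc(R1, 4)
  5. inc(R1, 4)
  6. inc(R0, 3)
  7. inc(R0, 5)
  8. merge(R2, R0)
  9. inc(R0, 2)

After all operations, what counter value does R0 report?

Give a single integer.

Op 1: merge R2<->R0 -> R2=(0,0,0) R0=(0,0,0)
Op 2: inc R2 by 1 -> R2=(0,0,1) value=1
Op 3: merge R0<->R1 -> R0=(0,0,0) R1=(0,0,0)
Op 4: inc R1 by 4 -> R1=(0,4,0) value=4
Op 5: inc R1 by 4 -> R1=(0,8,0) value=8
Op 6: inc R0 by 3 -> R0=(3,0,0) value=3
Op 7: inc R0 by 5 -> R0=(8,0,0) value=8
Op 8: merge R2<->R0 -> R2=(8,0,1) R0=(8,0,1)
Op 9: inc R0 by 2 -> R0=(10,0,1) value=11

Answer: 11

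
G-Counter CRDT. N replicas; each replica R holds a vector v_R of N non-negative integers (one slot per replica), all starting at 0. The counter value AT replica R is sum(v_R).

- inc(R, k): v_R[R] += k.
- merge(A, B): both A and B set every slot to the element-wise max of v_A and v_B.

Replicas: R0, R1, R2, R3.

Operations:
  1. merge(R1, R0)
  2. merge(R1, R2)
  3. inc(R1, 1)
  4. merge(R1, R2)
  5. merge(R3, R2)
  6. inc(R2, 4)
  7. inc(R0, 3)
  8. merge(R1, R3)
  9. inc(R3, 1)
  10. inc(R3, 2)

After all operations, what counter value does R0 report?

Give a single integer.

Answer: 3

Derivation:
Op 1: merge R1<->R0 -> R1=(0,0,0,0) R0=(0,0,0,0)
Op 2: merge R1<->R2 -> R1=(0,0,0,0) R2=(0,0,0,0)
Op 3: inc R1 by 1 -> R1=(0,1,0,0) value=1
Op 4: merge R1<->R2 -> R1=(0,1,0,0) R2=(0,1,0,0)
Op 5: merge R3<->R2 -> R3=(0,1,0,0) R2=(0,1,0,0)
Op 6: inc R2 by 4 -> R2=(0,1,4,0) value=5
Op 7: inc R0 by 3 -> R0=(3,0,0,0) value=3
Op 8: merge R1<->R3 -> R1=(0,1,0,0) R3=(0,1,0,0)
Op 9: inc R3 by 1 -> R3=(0,1,0,1) value=2
Op 10: inc R3 by 2 -> R3=(0,1,0,3) value=4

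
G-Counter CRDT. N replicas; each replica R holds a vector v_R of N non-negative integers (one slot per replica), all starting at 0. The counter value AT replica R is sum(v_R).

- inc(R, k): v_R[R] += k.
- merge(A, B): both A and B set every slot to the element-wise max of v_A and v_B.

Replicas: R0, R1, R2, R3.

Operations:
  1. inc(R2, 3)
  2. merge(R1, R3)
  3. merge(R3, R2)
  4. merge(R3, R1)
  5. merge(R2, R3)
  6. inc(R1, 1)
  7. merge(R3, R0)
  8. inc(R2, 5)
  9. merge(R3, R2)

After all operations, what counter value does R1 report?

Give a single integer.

Op 1: inc R2 by 3 -> R2=(0,0,3,0) value=3
Op 2: merge R1<->R3 -> R1=(0,0,0,0) R3=(0,0,0,0)
Op 3: merge R3<->R2 -> R3=(0,0,3,0) R2=(0,0,3,0)
Op 4: merge R3<->R1 -> R3=(0,0,3,0) R1=(0,0,3,0)
Op 5: merge R2<->R3 -> R2=(0,0,3,0) R3=(0,0,3,0)
Op 6: inc R1 by 1 -> R1=(0,1,3,0) value=4
Op 7: merge R3<->R0 -> R3=(0,0,3,0) R0=(0,0,3,0)
Op 8: inc R2 by 5 -> R2=(0,0,8,0) value=8
Op 9: merge R3<->R2 -> R3=(0,0,8,0) R2=(0,0,8,0)

Answer: 4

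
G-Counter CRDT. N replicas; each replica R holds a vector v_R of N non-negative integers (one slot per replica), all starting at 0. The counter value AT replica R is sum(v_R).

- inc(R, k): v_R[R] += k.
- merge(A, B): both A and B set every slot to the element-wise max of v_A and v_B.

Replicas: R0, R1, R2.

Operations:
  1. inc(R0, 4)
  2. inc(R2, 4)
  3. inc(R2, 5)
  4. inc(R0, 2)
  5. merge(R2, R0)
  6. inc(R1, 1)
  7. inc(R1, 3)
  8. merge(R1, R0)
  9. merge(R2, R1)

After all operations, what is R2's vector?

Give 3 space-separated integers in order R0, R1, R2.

Answer: 6 4 9

Derivation:
Op 1: inc R0 by 4 -> R0=(4,0,0) value=4
Op 2: inc R2 by 4 -> R2=(0,0,4) value=4
Op 3: inc R2 by 5 -> R2=(0,0,9) value=9
Op 4: inc R0 by 2 -> R0=(6,0,0) value=6
Op 5: merge R2<->R0 -> R2=(6,0,9) R0=(6,0,9)
Op 6: inc R1 by 1 -> R1=(0,1,0) value=1
Op 7: inc R1 by 3 -> R1=(0,4,0) value=4
Op 8: merge R1<->R0 -> R1=(6,4,9) R0=(6,4,9)
Op 9: merge R2<->R1 -> R2=(6,4,9) R1=(6,4,9)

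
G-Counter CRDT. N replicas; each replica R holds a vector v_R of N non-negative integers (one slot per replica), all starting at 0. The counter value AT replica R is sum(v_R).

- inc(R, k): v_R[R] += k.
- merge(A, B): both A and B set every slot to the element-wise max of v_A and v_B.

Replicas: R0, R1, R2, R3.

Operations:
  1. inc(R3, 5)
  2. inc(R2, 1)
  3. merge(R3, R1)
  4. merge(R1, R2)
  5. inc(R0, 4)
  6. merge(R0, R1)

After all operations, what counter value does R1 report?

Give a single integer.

Answer: 10

Derivation:
Op 1: inc R3 by 5 -> R3=(0,0,0,5) value=5
Op 2: inc R2 by 1 -> R2=(0,0,1,0) value=1
Op 3: merge R3<->R1 -> R3=(0,0,0,5) R1=(0,0,0,5)
Op 4: merge R1<->R2 -> R1=(0,0,1,5) R2=(0,0,1,5)
Op 5: inc R0 by 4 -> R0=(4,0,0,0) value=4
Op 6: merge R0<->R1 -> R0=(4,0,1,5) R1=(4,0,1,5)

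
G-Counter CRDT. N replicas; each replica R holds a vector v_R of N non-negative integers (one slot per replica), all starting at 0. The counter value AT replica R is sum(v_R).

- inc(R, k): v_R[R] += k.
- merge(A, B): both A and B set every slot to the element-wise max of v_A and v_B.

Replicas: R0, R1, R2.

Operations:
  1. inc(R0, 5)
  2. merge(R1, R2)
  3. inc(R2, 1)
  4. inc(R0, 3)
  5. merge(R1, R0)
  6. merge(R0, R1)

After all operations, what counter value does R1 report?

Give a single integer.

Op 1: inc R0 by 5 -> R0=(5,0,0) value=5
Op 2: merge R1<->R2 -> R1=(0,0,0) R2=(0,0,0)
Op 3: inc R2 by 1 -> R2=(0,0,1) value=1
Op 4: inc R0 by 3 -> R0=(8,0,0) value=8
Op 5: merge R1<->R0 -> R1=(8,0,0) R0=(8,0,0)
Op 6: merge R0<->R1 -> R0=(8,0,0) R1=(8,0,0)

Answer: 8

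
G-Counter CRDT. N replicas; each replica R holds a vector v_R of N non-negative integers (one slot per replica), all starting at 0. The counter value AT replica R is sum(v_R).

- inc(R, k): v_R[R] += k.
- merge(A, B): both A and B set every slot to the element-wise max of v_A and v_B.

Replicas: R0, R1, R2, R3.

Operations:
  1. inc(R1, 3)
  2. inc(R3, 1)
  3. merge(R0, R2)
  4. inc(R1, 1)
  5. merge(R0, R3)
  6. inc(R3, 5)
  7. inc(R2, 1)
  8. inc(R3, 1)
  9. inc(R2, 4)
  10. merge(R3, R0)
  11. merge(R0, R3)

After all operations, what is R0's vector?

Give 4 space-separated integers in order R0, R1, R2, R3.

Op 1: inc R1 by 3 -> R1=(0,3,0,0) value=3
Op 2: inc R3 by 1 -> R3=(0,0,0,1) value=1
Op 3: merge R0<->R2 -> R0=(0,0,0,0) R2=(0,0,0,0)
Op 4: inc R1 by 1 -> R1=(0,4,0,0) value=4
Op 5: merge R0<->R3 -> R0=(0,0,0,1) R3=(0,0,0,1)
Op 6: inc R3 by 5 -> R3=(0,0,0,6) value=6
Op 7: inc R2 by 1 -> R2=(0,0,1,0) value=1
Op 8: inc R3 by 1 -> R3=(0,0,0,7) value=7
Op 9: inc R2 by 4 -> R2=(0,0,5,0) value=5
Op 10: merge R3<->R0 -> R3=(0,0,0,7) R0=(0,0,0,7)
Op 11: merge R0<->R3 -> R0=(0,0,0,7) R3=(0,0,0,7)

Answer: 0 0 0 7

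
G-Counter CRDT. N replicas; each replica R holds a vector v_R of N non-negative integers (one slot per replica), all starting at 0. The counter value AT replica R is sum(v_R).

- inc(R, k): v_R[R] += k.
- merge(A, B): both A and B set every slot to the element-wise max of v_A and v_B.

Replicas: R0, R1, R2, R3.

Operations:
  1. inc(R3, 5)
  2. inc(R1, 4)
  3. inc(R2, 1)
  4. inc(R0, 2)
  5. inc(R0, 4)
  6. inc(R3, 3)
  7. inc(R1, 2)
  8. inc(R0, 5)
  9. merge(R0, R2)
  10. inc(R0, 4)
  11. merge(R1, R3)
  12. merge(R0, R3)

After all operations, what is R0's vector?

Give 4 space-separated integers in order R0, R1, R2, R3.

Answer: 15 6 1 8

Derivation:
Op 1: inc R3 by 5 -> R3=(0,0,0,5) value=5
Op 2: inc R1 by 4 -> R1=(0,4,0,0) value=4
Op 3: inc R2 by 1 -> R2=(0,0,1,0) value=1
Op 4: inc R0 by 2 -> R0=(2,0,0,0) value=2
Op 5: inc R0 by 4 -> R0=(6,0,0,0) value=6
Op 6: inc R3 by 3 -> R3=(0,0,0,8) value=8
Op 7: inc R1 by 2 -> R1=(0,6,0,0) value=6
Op 8: inc R0 by 5 -> R0=(11,0,0,0) value=11
Op 9: merge R0<->R2 -> R0=(11,0,1,0) R2=(11,0,1,0)
Op 10: inc R0 by 4 -> R0=(15,0,1,0) value=16
Op 11: merge R1<->R3 -> R1=(0,6,0,8) R3=(0,6,0,8)
Op 12: merge R0<->R3 -> R0=(15,6,1,8) R3=(15,6,1,8)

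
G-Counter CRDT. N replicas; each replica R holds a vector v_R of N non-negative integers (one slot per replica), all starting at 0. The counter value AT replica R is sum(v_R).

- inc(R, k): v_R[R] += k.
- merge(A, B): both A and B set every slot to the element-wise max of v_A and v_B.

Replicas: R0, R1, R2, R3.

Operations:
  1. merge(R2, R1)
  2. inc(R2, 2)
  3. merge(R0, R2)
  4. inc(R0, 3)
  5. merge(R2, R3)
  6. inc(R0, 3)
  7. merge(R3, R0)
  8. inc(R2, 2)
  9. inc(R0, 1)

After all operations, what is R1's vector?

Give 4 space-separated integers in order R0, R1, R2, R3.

Answer: 0 0 0 0

Derivation:
Op 1: merge R2<->R1 -> R2=(0,0,0,0) R1=(0,0,0,0)
Op 2: inc R2 by 2 -> R2=(0,0,2,0) value=2
Op 3: merge R0<->R2 -> R0=(0,0,2,0) R2=(0,0,2,0)
Op 4: inc R0 by 3 -> R0=(3,0,2,0) value=5
Op 5: merge R2<->R3 -> R2=(0,0,2,0) R3=(0,0,2,0)
Op 6: inc R0 by 3 -> R0=(6,0,2,0) value=8
Op 7: merge R3<->R0 -> R3=(6,0,2,0) R0=(6,0,2,0)
Op 8: inc R2 by 2 -> R2=(0,0,4,0) value=4
Op 9: inc R0 by 1 -> R0=(7,0,2,0) value=9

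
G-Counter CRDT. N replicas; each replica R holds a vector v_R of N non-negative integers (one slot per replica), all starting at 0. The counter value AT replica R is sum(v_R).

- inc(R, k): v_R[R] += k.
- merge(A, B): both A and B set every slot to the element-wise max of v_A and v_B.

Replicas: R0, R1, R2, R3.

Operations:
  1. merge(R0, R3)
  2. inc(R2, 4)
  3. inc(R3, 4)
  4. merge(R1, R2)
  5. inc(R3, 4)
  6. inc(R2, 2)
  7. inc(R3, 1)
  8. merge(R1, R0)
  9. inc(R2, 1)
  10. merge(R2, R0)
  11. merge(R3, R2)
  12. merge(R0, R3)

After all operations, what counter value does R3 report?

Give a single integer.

Answer: 16

Derivation:
Op 1: merge R0<->R3 -> R0=(0,0,0,0) R3=(0,0,0,0)
Op 2: inc R2 by 4 -> R2=(0,0,4,0) value=4
Op 3: inc R3 by 4 -> R3=(0,0,0,4) value=4
Op 4: merge R1<->R2 -> R1=(0,0,4,0) R2=(0,0,4,0)
Op 5: inc R3 by 4 -> R3=(0,0,0,8) value=8
Op 6: inc R2 by 2 -> R2=(0,0,6,0) value=6
Op 7: inc R3 by 1 -> R3=(0,0,0,9) value=9
Op 8: merge R1<->R0 -> R1=(0,0,4,0) R0=(0,0,4,0)
Op 9: inc R2 by 1 -> R2=(0,0,7,0) value=7
Op 10: merge R2<->R0 -> R2=(0,0,7,0) R0=(0,0,7,0)
Op 11: merge R3<->R2 -> R3=(0,0,7,9) R2=(0,0,7,9)
Op 12: merge R0<->R3 -> R0=(0,0,7,9) R3=(0,0,7,9)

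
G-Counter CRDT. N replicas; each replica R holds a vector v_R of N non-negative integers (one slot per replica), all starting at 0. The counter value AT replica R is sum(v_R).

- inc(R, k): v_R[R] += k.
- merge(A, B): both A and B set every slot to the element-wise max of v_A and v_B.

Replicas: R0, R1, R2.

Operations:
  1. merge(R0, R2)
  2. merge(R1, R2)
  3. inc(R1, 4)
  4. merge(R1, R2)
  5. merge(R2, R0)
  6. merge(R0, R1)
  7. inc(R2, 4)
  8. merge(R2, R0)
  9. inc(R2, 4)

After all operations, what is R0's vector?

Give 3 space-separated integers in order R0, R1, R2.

Op 1: merge R0<->R2 -> R0=(0,0,0) R2=(0,0,0)
Op 2: merge R1<->R2 -> R1=(0,0,0) R2=(0,0,0)
Op 3: inc R1 by 4 -> R1=(0,4,0) value=4
Op 4: merge R1<->R2 -> R1=(0,4,0) R2=(0,4,0)
Op 5: merge R2<->R0 -> R2=(0,4,0) R0=(0,4,0)
Op 6: merge R0<->R1 -> R0=(0,4,0) R1=(0,4,0)
Op 7: inc R2 by 4 -> R2=(0,4,4) value=8
Op 8: merge R2<->R0 -> R2=(0,4,4) R0=(0,4,4)
Op 9: inc R2 by 4 -> R2=(0,4,8) value=12

Answer: 0 4 4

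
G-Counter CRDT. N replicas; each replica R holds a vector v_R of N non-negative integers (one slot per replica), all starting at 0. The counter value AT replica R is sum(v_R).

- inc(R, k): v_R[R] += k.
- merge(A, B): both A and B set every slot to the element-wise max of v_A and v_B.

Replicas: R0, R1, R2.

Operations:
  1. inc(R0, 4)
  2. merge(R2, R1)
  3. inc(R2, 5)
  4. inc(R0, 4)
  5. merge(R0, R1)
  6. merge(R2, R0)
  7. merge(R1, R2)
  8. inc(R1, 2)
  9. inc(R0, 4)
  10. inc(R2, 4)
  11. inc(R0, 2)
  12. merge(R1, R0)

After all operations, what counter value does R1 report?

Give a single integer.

Op 1: inc R0 by 4 -> R0=(4,0,0) value=4
Op 2: merge R2<->R1 -> R2=(0,0,0) R1=(0,0,0)
Op 3: inc R2 by 5 -> R2=(0,0,5) value=5
Op 4: inc R0 by 4 -> R0=(8,0,0) value=8
Op 5: merge R0<->R1 -> R0=(8,0,0) R1=(8,0,0)
Op 6: merge R2<->R0 -> R2=(8,0,5) R0=(8,0,5)
Op 7: merge R1<->R2 -> R1=(8,0,5) R2=(8,0,5)
Op 8: inc R1 by 2 -> R1=(8,2,5) value=15
Op 9: inc R0 by 4 -> R0=(12,0,5) value=17
Op 10: inc R2 by 4 -> R2=(8,0,9) value=17
Op 11: inc R0 by 2 -> R0=(14,0,5) value=19
Op 12: merge R1<->R0 -> R1=(14,2,5) R0=(14,2,5)

Answer: 21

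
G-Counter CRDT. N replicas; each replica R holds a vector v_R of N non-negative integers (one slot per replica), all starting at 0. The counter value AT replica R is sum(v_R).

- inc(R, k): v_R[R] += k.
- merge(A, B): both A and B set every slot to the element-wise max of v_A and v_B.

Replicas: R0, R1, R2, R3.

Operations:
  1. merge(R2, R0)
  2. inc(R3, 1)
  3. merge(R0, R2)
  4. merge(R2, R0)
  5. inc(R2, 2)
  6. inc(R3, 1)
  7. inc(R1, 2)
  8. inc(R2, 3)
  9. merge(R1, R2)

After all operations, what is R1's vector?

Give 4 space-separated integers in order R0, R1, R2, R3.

Answer: 0 2 5 0

Derivation:
Op 1: merge R2<->R0 -> R2=(0,0,0,0) R0=(0,0,0,0)
Op 2: inc R3 by 1 -> R3=(0,0,0,1) value=1
Op 3: merge R0<->R2 -> R0=(0,0,0,0) R2=(0,0,0,0)
Op 4: merge R2<->R0 -> R2=(0,0,0,0) R0=(0,0,0,0)
Op 5: inc R2 by 2 -> R2=(0,0,2,0) value=2
Op 6: inc R3 by 1 -> R3=(0,0,0,2) value=2
Op 7: inc R1 by 2 -> R1=(0,2,0,0) value=2
Op 8: inc R2 by 3 -> R2=(0,0,5,0) value=5
Op 9: merge R1<->R2 -> R1=(0,2,5,0) R2=(0,2,5,0)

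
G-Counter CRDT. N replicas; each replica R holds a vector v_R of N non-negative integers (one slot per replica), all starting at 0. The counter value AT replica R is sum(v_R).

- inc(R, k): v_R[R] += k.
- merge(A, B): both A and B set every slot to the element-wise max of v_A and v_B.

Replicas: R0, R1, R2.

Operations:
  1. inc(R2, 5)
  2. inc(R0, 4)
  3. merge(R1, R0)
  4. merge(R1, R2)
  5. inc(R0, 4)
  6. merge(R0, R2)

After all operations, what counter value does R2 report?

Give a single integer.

Op 1: inc R2 by 5 -> R2=(0,0,5) value=5
Op 2: inc R0 by 4 -> R0=(4,0,0) value=4
Op 3: merge R1<->R0 -> R1=(4,0,0) R0=(4,0,0)
Op 4: merge R1<->R2 -> R1=(4,0,5) R2=(4,0,5)
Op 5: inc R0 by 4 -> R0=(8,0,0) value=8
Op 6: merge R0<->R2 -> R0=(8,0,5) R2=(8,0,5)

Answer: 13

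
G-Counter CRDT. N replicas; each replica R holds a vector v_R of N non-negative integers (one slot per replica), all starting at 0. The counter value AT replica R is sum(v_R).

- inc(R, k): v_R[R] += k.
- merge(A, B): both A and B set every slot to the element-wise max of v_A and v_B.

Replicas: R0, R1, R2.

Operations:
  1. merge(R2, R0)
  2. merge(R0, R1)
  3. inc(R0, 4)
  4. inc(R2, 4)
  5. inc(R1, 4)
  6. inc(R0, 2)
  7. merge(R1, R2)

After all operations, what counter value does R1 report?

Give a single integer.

Op 1: merge R2<->R0 -> R2=(0,0,0) R0=(0,0,0)
Op 2: merge R0<->R1 -> R0=(0,0,0) R1=(0,0,0)
Op 3: inc R0 by 4 -> R0=(4,0,0) value=4
Op 4: inc R2 by 4 -> R2=(0,0,4) value=4
Op 5: inc R1 by 4 -> R1=(0,4,0) value=4
Op 6: inc R0 by 2 -> R0=(6,0,0) value=6
Op 7: merge R1<->R2 -> R1=(0,4,4) R2=(0,4,4)

Answer: 8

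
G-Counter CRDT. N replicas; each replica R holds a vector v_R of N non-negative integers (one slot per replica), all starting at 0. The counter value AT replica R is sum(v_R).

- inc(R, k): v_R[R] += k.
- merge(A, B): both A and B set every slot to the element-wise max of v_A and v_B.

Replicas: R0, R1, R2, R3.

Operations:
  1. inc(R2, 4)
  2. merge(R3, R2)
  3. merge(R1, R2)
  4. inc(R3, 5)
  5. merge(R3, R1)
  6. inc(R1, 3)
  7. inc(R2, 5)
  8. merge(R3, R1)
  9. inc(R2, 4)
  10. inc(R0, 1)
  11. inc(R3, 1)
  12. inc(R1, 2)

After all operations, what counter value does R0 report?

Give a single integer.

Answer: 1

Derivation:
Op 1: inc R2 by 4 -> R2=(0,0,4,0) value=4
Op 2: merge R3<->R2 -> R3=(0,0,4,0) R2=(0,0,4,0)
Op 3: merge R1<->R2 -> R1=(0,0,4,0) R2=(0,0,4,0)
Op 4: inc R3 by 5 -> R3=(0,0,4,5) value=9
Op 5: merge R3<->R1 -> R3=(0,0,4,5) R1=(0,0,4,5)
Op 6: inc R1 by 3 -> R1=(0,3,4,5) value=12
Op 7: inc R2 by 5 -> R2=(0,0,9,0) value=9
Op 8: merge R3<->R1 -> R3=(0,3,4,5) R1=(0,3,4,5)
Op 9: inc R2 by 4 -> R2=(0,0,13,0) value=13
Op 10: inc R0 by 1 -> R0=(1,0,0,0) value=1
Op 11: inc R3 by 1 -> R3=(0,3,4,6) value=13
Op 12: inc R1 by 2 -> R1=(0,5,4,5) value=14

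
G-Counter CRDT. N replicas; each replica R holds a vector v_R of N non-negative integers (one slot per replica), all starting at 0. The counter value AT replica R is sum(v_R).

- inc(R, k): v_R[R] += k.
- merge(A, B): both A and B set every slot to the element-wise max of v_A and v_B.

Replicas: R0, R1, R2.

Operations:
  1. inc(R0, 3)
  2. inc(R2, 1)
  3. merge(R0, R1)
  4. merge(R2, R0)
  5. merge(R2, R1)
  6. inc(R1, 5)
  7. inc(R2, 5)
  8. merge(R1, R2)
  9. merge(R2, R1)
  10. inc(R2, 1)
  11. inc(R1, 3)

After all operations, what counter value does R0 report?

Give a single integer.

Op 1: inc R0 by 3 -> R0=(3,0,0) value=3
Op 2: inc R2 by 1 -> R2=(0,0,1) value=1
Op 3: merge R0<->R1 -> R0=(3,0,0) R1=(3,0,0)
Op 4: merge R2<->R0 -> R2=(3,0,1) R0=(3,0,1)
Op 5: merge R2<->R1 -> R2=(3,0,1) R1=(3,0,1)
Op 6: inc R1 by 5 -> R1=(3,5,1) value=9
Op 7: inc R2 by 5 -> R2=(3,0,6) value=9
Op 8: merge R1<->R2 -> R1=(3,5,6) R2=(3,5,6)
Op 9: merge R2<->R1 -> R2=(3,5,6) R1=(3,5,6)
Op 10: inc R2 by 1 -> R2=(3,5,7) value=15
Op 11: inc R1 by 3 -> R1=(3,8,6) value=17

Answer: 4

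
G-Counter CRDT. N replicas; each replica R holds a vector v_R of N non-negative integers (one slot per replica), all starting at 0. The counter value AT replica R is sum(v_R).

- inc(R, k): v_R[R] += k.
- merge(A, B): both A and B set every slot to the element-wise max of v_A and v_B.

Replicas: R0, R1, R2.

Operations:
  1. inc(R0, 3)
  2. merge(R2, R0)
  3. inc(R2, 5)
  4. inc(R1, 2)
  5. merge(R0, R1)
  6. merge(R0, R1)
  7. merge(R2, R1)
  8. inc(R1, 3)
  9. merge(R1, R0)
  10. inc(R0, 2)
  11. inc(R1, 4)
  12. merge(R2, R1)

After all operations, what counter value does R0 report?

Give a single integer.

Op 1: inc R0 by 3 -> R0=(3,0,0) value=3
Op 2: merge R2<->R0 -> R2=(3,0,0) R0=(3,0,0)
Op 3: inc R2 by 5 -> R2=(3,0,5) value=8
Op 4: inc R1 by 2 -> R1=(0,2,0) value=2
Op 5: merge R0<->R1 -> R0=(3,2,0) R1=(3,2,0)
Op 6: merge R0<->R1 -> R0=(3,2,0) R1=(3,2,0)
Op 7: merge R2<->R1 -> R2=(3,2,5) R1=(3,2,5)
Op 8: inc R1 by 3 -> R1=(3,5,5) value=13
Op 9: merge R1<->R0 -> R1=(3,5,5) R0=(3,5,5)
Op 10: inc R0 by 2 -> R0=(5,5,5) value=15
Op 11: inc R1 by 4 -> R1=(3,9,5) value=17
Op 12: merge R2<->R1 -> R2=(3,9,5) R1=(3,9,5)

Answer: 15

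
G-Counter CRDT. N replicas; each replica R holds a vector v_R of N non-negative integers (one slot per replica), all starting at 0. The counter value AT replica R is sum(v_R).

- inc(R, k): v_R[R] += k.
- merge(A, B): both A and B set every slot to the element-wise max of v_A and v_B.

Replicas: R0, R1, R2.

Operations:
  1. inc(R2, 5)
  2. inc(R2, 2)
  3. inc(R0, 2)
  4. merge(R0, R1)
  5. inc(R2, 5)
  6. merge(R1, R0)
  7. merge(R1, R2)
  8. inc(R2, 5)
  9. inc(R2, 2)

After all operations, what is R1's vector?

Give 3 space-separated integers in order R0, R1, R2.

Op 1: inc R2 by 5 -> R2=(0,0,5) value=5
Op 2: inc R2 by 2 -> R2=(0,0,7) value=7
Op 3: inc R0 by 2 -> R0=(2,0,0) value=2
Op 4: merge R0<->R1 -> R0=(2,0,0) R1=(2,0,0)
Op 5: inc R2 by 5 -> R2=(0,0,12) value=12
Op 6: merge R1<->R0 -> R1=(2,0,0) R0=(2,0,0)
Op 7: merge R1<->R2 -> R1=(2,0,12) R2=(2,0,12)
Op 8: inc R2 by 5 -> R2=(2,0,17) value=19
Op 9: inc R2 by 2 -> R2=(2,0,19) value=21

Answer: 2 0 12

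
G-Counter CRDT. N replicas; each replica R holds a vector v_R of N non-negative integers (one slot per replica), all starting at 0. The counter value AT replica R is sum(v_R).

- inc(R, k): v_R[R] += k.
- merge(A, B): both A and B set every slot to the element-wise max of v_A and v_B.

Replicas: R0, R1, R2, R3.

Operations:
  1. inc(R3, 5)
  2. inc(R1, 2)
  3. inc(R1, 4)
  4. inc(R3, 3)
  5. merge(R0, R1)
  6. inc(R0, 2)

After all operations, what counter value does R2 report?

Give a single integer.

Op 1: inc R3 by 5 -> R3=(0,0,0,5) value=5
Op 2: inc R1 by 2 -> R1=(0,2,0,0) value=2
Op 3: inc R1 by 4 -> R1=(0,6,0,0) value=6
Op 4: inc R3 by 3 -> R3=(0,0,0,8) value=8
Op 5: merge R0<->R1 -> R0=(0,6,0,0) R1=(0,6,0,0)
Op 6: inc R0 by 2 -> R0=(2,6,0,0) value=8

Answer: 0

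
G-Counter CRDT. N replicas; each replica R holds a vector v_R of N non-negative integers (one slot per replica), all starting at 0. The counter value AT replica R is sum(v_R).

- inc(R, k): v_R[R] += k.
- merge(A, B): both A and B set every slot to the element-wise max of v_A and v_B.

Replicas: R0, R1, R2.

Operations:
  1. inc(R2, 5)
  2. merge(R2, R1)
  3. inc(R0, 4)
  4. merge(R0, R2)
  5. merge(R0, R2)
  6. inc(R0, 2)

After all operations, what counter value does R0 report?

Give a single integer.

Answer: 11

Derivation:
Op 1: inc R2 by 5 -> R2=(0,0,5) value=5
Op 2: merge R2<->R1 -> R2=(0,0,5) R1=(0,0,5)
Op 3: inc R0 by 4 -> R0=(4,0,0) value=4
Op 4: merge R0<->R2 -> R0=(4,0,5) R2=(4,0,5)
Op 5: merge R0<->R2 -> R0=(4,0,5) R2=(4,0,5)
Op 6: inc R0 by 2 -> R0=(6,0,5) value=11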